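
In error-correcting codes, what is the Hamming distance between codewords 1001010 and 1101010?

Differing positions: 2. Hamming distance = 1.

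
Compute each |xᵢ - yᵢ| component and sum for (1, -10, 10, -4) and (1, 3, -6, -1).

Σ|x_i - y_i| = |1 - 1| + |-10 - 3| + |10 - (-6)| + |-4 - (-1)| = 0 + 13 + 16 + 3 = 32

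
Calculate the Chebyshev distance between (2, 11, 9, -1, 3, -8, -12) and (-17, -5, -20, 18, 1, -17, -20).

max(|x_i - y_i|) = max(|2 - (-17)|, |11 - (-5)|, |9 - (-20)|, |-1 - 18|, |3 - 1|, |-8 - (-17)|, |-12 - (-20)|) = max(19, 16, 29, 19, 2, 9, 8) = 29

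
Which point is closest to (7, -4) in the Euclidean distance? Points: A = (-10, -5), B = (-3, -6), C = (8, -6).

Distances: d(A) ≈ 17.0294, d(B) ≈ 10.198, d(C) ≈ 2.2361. Nearest: C = (8, -6) with distance 2.2361.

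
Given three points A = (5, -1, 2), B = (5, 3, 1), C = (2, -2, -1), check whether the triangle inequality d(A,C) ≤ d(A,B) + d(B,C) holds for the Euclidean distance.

d(A,B) = √(0² + 4² + 1²) = √17 ≈ 4.1231, d(B,C) = √(3² + 5² + 2²) = √38 ≈ 6.1644, d(A,C) = √(3² + 1² + 3²) = √19 ≈ 4.3589.
d(A,C) ≈ 4.3589 ≤ 4.1231 + 6.1644 = 10.2875. Triangle inequality is satisfied.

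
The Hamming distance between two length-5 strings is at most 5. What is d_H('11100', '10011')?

Differing positions: 2, 3, 4, 5. Hamming distance = 4. The maximum possible Hamming distance for length-5 strings is 5, so d_H/5 = 4/5 = 0.8.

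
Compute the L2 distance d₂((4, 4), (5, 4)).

√(Σ(x_i - y_i)²) = √((4 - 5)² + (4 - 4)²)
= √((-1)² + 0²) = √(1 + 0) = √1 = 1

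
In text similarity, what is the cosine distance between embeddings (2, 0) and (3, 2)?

With u = (2, 0), v = (3, 2):
u·v = 2·3 + 0·2 = 6 + 0 = 6.
|u| = √(2² + 0²) = √4, |v| = √(3² + 2²) = √13, so |u||v| = √(4·13) = √52.
cos θ = (u·v)/(|u||v|) = 6/√52 ≈ 0.8321
Cosine distance = 1 - cos θ ≈ 1 - 0.8321 = 0.1679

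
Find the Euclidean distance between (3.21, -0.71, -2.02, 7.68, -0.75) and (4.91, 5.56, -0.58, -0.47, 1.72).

√(Σ(x_i - y_i)²) = √((3.21 - 4.91)² + (-0.71 - 5.56)² + (-2.02 - (-0.58))² + (7.68 - (-0.47))² + (-0.75 - 1.72)²)
= √((-1.7)² + (-6.27)² + (-1.44)² + 8.15² + (-2.47)²) = √(2.89 + 39.3129 + 2.0736 + 66.4225 + 6.1009) = √116.7999 ≈ 10.8074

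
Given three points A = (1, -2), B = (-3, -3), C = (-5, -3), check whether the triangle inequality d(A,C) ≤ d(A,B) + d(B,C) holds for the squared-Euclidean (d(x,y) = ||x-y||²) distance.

d(A,B) = 4² + 1² = 17, d(B,C) = 2² + 0² = 4, d(A,C) = 6² + 1² = 37.
d(A,C) = 37 > 17 + 4 = 21. Triangle inequality is VIOLATED. (Squared-Euclidean is not a metric — this is a counterexample.)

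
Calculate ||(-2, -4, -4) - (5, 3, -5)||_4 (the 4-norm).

(Σ|x_i - y_i|^4)^(1/4) = (|-2 - 5|^4 + |-4 - 3|^4 + |-4 - (-5)|^4)^(1/4)
= (7^4 + 7^4 + 1^4)^(1/4) = (2401 + 2401 + 1)^(1/4) = (4803)^(1/4) ≈ 8.3249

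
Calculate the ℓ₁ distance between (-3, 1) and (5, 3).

Σ|x_i - y_i| = |-3 - 5| + |1 - 3| = 8 + 2 = 10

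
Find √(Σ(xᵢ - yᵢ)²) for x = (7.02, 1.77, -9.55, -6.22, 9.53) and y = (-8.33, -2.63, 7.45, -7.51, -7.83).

√(Σ(x_i - y_i)²) = √((7.02 - (-8.33))² + (1.77 - (-2.63))² + (-9.55 - 7.45)² + (-6.22 - (-7.51))² + (9.53 - (-7.83))²)
= √(15.35² + 4.4² + (-17)² + 1.29² + 17.36²) = √(235.6225 + 19.36 + 289 + 1.6641 + 301.3696) = √847.0162 ≈ 29.1035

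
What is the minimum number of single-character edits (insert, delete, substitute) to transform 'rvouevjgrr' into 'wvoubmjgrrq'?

Let D[i][j] be the edit distance between the first i characters of 'rvouevjgrr' and the first j characters of 'wvoubmjgrrq', with D[i][0] = i, D[0][j] = j, and D[i][j] = D[i-1][j-1] if the characters match, else 1 + min(D[i-1][j], D[i][j-1], D[i-1][j-1]). Filling the table (rows: prefixes of 'rvouevjgrr', columns: prefixes of 'wvoubmjgrrq'):
     ε  w  v  o  u  b  m  j  g  r  r  q
  ε  0  1  2  3  4  5  6  7  8  9 10 11
  r  1  1  2  3  4  5  6  7  8  8  9 10
  v  2  2  1  2  3  4  5  6  7  8  9 10
  o  3  3  2  1  2  3  4  5  6  7  8  9
  u  4  4  3  2  1  2  3  4  5  6  7  8
  e  5  5  4  3  2  2  3  4  5  6  7  8
  v  6  6  5  4  3  3  3  4  5  6  7  8
  j  7  7  6  5  4  4  4  3  4  5  6  7
  g  8  8  7  6  5  5  5  4  3  4  5  6
  r  9  9  8  7  6  6  6  5  4  3  4  5
  r 10 10  9  8  7  7  7  6  5  4  3  4
The bottom-right entry gives D[10][11] = 4, so no sequence of fewer than 4 edits works. Backtracking through the table gives one optimal edit sequence (4 edits):
  rvouevjgrr → wvouevjgrr (sub r→w @1)
  wvouevjgrr → wvoubvjgrr (sub e→b @5)
  wvoubvjgrr → wvoubmjgrr (sub v→m @6)
  wvoubmjgrr → wvoubmjgrrq (ins q @11)
Edit distance = 4.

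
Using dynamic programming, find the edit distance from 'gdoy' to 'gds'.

Let D[i][j] be the edit distance between the first i characters of 'gdoy' and the first j characters of 'gds', with D[i][0] = i, D[0][j] = j, and D[i][j] = D[i-1][j-1] if the characters match, else 1 + min(D[i-1][j], D[i][j-1], D[i-1][j-1]). Filling the table (rows: prefixes of 'gdoy', columns: prefixes of 'gds'):
     ε  g  d  s
  ε  0  1  2  3
  g  1  0  1  2
  d  2  1  0  1
  o  3  2  1  1
  y  4  3  2  2
The bottom-right entry gives D[4][3] = 2, so no sequence of fewer than 2 edits works. Backtracking through the table gives one optimal edit sequence (2 edits):
  gdoy → gdy (del o @3)
  gdy → gds (sub y→s @3)
Edit distance = 2.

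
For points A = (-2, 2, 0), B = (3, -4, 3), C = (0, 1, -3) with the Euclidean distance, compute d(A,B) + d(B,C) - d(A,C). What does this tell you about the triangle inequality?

d(A,B) = √(5² + 6² + 3²) = √70 ≈ 8.3666, d(B,C) = √(3² + 5² + 6²) = √70 ≈ 8.3666, d(A,C) = √(2² + 1² + 3²) = √14 ≈ 3.7417.
d(A,B) + d(B,C) - d(A,C) = 8.3666 + 8.3666 - 3.7417 = 16.7332 - 3.7417 = 12.9915 (to 4 decimal places). This is ≥ 0, so the triangle inequality holds for these points.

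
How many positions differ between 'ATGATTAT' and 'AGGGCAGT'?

Differing positions: 2, 4, 5, 6, 7. Hamming distance = 5.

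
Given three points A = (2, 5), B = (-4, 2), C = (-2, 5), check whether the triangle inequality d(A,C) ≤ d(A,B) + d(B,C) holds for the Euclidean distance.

d(A,B) = √(6² + 3²) = √45 ≈ 6.7082, d(B,C) = √(2² + 3²) = √13 ≈ 3.6056, d(A,C) = √(4² + 0²) = √16 = 4.
d(A,C) = 4 ≤ 6.7082 + 3.6056 = 10.3138. Triangle inequality is satisfied.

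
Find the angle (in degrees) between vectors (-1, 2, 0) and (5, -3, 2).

With u = (-1, 2, 0), v = (5, -3, 2):
u·v = (-1)·5 + 2·(-3) + 0·2 = (-5) + (-6) + 0 = -11.
|u| = √((-1)² + 2² + 0²) = √5, |v| = √(5² + (-3)² + 2²) = √38, so |u||v| = √(5·38) = √190.
cos θ = (u·v)/(|u||v|) = -11/√190 ≈ -0.798024
θ = arccos(-0.798024) ≈ 142.94°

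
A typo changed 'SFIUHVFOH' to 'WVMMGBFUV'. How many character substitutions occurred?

Differing positions: 1, 2, 3, 4, 5, 6, 8, 9. Hamming distance = 8.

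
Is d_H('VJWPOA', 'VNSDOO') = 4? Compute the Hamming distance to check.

Differing positions: 2, 3, 4, 6. Hamming distance = 4, so the claim is true.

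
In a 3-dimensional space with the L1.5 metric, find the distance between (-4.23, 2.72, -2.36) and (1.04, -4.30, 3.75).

(Σ|x_i - y_i|^1.5)^(1/1.5) = (|-4.23 - 1.04|^1.5 + |2.72 - (-4.3)|^1.5 + |-2.36 - 3.75|^1.5)^(1/1.5)
= (5.27^1.5 + 7.02^1.5 + 6.11^1.5)^(1/1.5) ≈ (12.0981 + 18.5997 + 15.103)^(1/1.5) = (45.8008)^(1/1.5) ≈ 12.8011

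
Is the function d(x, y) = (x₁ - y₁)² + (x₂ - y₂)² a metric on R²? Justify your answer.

No. The squared Euclidean distance fails the triangle inequality. Counterexample: x = (0, 0), y = (5, 3), z = (10, 6). d(x,z) = 10² + 6² = 136, but d(x,y) + d(y,z) = (5² + 3²) + (5² + 3²) = 34 + 34 = 68. Since 136 > 68, the triangle inequality is violated. (Note: √d, the ordinary Euclidean distance, IS a metric.)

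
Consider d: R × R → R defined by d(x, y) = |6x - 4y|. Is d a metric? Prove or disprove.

No. d fails symmetry: d(6, 7) = |6·6 - 4·7| = |8| = 8, but d(7, 6) = |6·7 - 4·6| = |18| = 18. Since 8 ≠ 18, d(x,y) ≠ d(y,x) in general.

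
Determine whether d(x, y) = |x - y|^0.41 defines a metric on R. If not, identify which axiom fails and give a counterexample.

Yes. With 0 < p = 0.41 ≤ 1, d(x,y) = |x-y|^0.41 is a metric on R. Non-negativity and symmetry are immediate; |x-y|^0.41 = 0 ⟺ |x-y| = 0 ⟺ x = y. For the triangle inequality, the function t ↦ t^0.41 is subadditive on [0,∞) when p ≤ 1, so |x-z|^0.41 ≤ (|x-y| + |y-z|)^0.41 ≤ |x-y|^0.41 + |y-z|^0.41.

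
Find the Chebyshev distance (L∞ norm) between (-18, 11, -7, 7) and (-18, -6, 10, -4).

max(|x_i - y_i|) = max(|-18 - (-18)|, |11 - (-6)|, |-7 - 10|, |7 - (-4)|) = max(0, 17, 17, 11) = 17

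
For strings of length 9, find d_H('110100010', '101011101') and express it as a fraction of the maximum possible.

Differing positions: 2, 3, 4, 5, 6, 7, 8, 9. Hamming distance = 8. The maximum possible Hamming distance for length-9 strings is 9, so d_H/9 = 8/9 ≈ 0.8889.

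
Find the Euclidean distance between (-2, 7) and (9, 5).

√(Σ(x_i - y_i)²) = √((-2 - 9)² + (7 - 5)²)
= √((-11)² + 2²) = √(121 + 4) = √125 ≈ 11.1803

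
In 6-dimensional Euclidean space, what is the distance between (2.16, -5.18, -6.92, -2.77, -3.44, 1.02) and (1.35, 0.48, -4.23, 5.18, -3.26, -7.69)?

√(Σ(x_i - y_i)²) = √((2.16 - 1.35)² + (-5.18 - 0.48)² + (-6.92 - (-4.23))² + (-2.77 - 5.18)² + (-3.44 - (-3.26))² + (1.02 - (-7.69))²)
= √(0.81² + (-5.66)² + (-2.69)² + (-7.95)² + (-0.18)² + 8.71²) = √(0.6561 + 32.0356 + 7.2361 + 63.2025 + 0.0324 + 75.8641) = √179.0268 ≈ 13.3801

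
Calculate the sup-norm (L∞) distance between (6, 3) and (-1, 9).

max(|x_i - y_i|) = max(|6 - (-1)|, |3 - 9|) = max(7, 6) = 7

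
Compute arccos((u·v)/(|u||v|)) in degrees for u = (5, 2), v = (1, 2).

With u = (5, 2), v = (1, 2):
u·v = 5·1 + 2·2 = 5 + 4 = 9.
|u| = √(5² + 2²) = √29, |v| = √(1² + 2²) = √5, so |u||v| = √(29·5) = √145.
cos θ = (u·v)/(|u||v|) = 9/√145 ≈ 0.747409
θ = arccos(0.747409) ≈ 41.63°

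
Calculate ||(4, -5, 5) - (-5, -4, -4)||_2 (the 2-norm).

(Σ|x_i - y_i|^2)^(1/2) = (|4 - (-5)|^2 + |-5 - (-4)|^2 + |5 - (-4)|^2)^(1/2)
= (9^2 + 1^2 + 9^2)^(1/2) = (81 + 1 + 81)^(1/2) = (163)^(1/2) ≈ 12.7671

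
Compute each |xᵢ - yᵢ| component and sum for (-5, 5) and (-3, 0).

Σ|x_i - y_i| = |-5 - (-3)| + |5 - 0| = 2 + 5 = 7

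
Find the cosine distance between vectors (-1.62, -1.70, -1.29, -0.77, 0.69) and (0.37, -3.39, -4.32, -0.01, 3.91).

With u = (-1.62, -1.70, -1.29, -0.77, 0.69), v = (0.37, -3.39, -4.32, -0.01, 3.91):
u·v = (-1.62)·0.37 + (-1.7)·(-3.39) + (-1.29)·(-4.32) + (-0.77)·(-0.01) + 0.69·3.91 = (-0.5994) + 5.763 + 5.5728 + 0.0077 + 2.6979 = 13.442.
|u| = √((-1.62)² + (-1.7)² + (-1.29)² + (-0.77)² + 0.69²) = √(2.6244 + 2.89 + 1.6641 + 0.5929 + 0.4761) = √8.2475, |v| = √(0.37² + (-3.39)² + (-4.32)² + (-0.01)² + 3.91²) = √(0.1369 + 11.4921 + 18.6624 + 0.0001 + 15.2881) = √45.5796.
cos θ = (u·v)/(|u||v|) = 13.442/(√8.2475·√45.5796) ≈ 0.6933
Cosine distance = 1 - cos θ ≈ 1 - 0.6933 = 0.3067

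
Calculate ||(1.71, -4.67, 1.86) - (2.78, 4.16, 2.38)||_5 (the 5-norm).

(Σ|x_i - y_i|^5)^(1/5) = (|1.71 - 2.78|^5 + |-4.67 - 4.16|^5 + |1.86 - 2.38|^5)^(1/5)
= (1.07^5 + 8.83^5 + 0.52^5)^(1/5) ≈ (1.4026 + 53678.8889 + 0.038)^(1/5) = (53680.3295)^(1/5) ≈ 8.83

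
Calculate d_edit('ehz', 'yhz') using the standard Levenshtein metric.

Let D[i][j] be the edit distance between the first i characters of 'ehz' and the first j characters of 'yhz', with D[i][0] = i, D[0][j] = j, and D[i][j] = D[i-1][j-1] if the characters match, else 1 + min(D[i-1][j], D[i][j-1], D[i-1][j-1]). Filling the table (rows: prefixes of 'ehz', columns: prefixes of 'yhz'):
     ε  y  h  z
  ε  0  1  2  3
  e  1  1  2  3
  h  2  2  1  2
  z  3  3  2  1
The bottom-right entry gives D[3][3] = 1, so no sequence of fewer than 1 edit works. Backtracking through the table gives one optimal edit sequence (1 edit):
  ehz → yhz (sub e→y @1)
Edit distance = 1.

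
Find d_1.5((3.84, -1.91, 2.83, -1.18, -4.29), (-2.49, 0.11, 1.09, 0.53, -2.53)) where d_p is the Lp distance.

(Σ|x_i - y_i|^1.5)^(1/1.5) = (|3.84 - (-2.49)|^1.5 + |-1.91 - 0.11|^1.5 + |2.83 - 1.09|^1.5 + |-1.18 - 0.53|^1.5 + |-4.29 - (-2.53)|^1.5)^(1/1.5)
= (6.33^1.5 + 2.02^1.5 + 1.74^1.5 + 1.71^1.5 + 1.76^1.5)^(1/1.5) ≈ (15.926 + 2.871 + 2.2952 + 2.2361 + 2.3349)^(1/1.5) = (25.6632)^(1/1.5) ≈ 8.7004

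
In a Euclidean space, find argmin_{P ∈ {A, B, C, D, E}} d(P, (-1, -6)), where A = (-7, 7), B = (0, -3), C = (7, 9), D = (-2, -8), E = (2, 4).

Distances: d(A) ≈ 14.3178, d(B) ≈ 3.1623, d(C) = 17, d(D) ≈ 2.2361, d(E) ≈ 10.4403. Nearest: D = (-2, -8) with distance 2.2361.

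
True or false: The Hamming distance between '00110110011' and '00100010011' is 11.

Differing positions: 4, 6. Hamming distance = 2, so the claim that d_H = 11 is false.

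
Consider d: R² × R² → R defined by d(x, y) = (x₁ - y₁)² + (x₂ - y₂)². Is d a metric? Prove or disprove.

No. The squared Euclidean distance fails the triangle inequality. Counterexample: x = (0, 0), y = (1, 2), z = (2, 4). d(x,z) = 2² + 4² = 20, but d(x,y) + d(y,z) = (1² + 2²) + (1² + 2²) = 5 + 5 = 10. Since 20 > 10, the triangle inequality is violated. (Note: √d, the ordinary Euclidean distance, IS a metric.)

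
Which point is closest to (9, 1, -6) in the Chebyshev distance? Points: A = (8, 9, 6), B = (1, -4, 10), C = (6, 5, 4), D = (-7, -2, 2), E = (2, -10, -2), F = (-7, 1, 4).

Distances: d(A) = 12, d(B) = 16, d(C) = 10, d(D) = 16, d(E) = 11, d(F) = 16. Nearest: C = (6, 5, 4) with distance 10.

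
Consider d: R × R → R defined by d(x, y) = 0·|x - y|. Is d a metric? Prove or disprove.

No. With c = 0, d(x,y) = 0 for all x, y. This fails identity of indiscernibles: d(8, 12) = 0 but 8 ≠ 12.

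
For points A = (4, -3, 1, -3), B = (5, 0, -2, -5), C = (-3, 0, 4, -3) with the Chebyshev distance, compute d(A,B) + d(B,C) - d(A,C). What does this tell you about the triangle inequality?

d(A,B) = max(1, 3, 3, 2) = 3, d(B,C) = max(8, 0, 6, 2) = 8, d(A,C) = max(7, 3, 3, 0) = 7.
d(A,B) + d(B,C) - d(A,C) = 3 + 8 - 7 = 11 - 7 = 4. This is ≥ 0, so the triangle inequality holds for these points.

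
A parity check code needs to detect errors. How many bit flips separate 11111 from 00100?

Differing positions: 1, 2, 4, 5. Hamming distance = 4.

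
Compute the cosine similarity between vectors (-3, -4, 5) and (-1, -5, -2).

With u = (-3, -4, 5), v = (-1, -5, -2):
u·v = (-3)·(-1) + (-4)·(-5) + 5·(-2) = 3 + 20 + (-10) = 13.
|u| = √((-3)² + (-4)² + 5²) = √50, |v| = √((-1)² + (-5)² + (-2)²) = √30, so |u||v| = √(50·30) = √1500.
cos θ = (u·v)/(|u||v|) = 13/√1500 ≈ 0.3357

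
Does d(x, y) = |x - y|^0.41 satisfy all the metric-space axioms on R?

Yes. With 0 < p = 0.41 ≤ 1, d(x,y) = |x-y|^0.41 is a metric on R. Non-negativity and symmetry are immediate; |x-y|^0.41 = 0 ⟺ |x-y| = 0 ⟺ x = y. For the triangle inequality, the function t ↦ t^0.41 is subadditive on [0,∞) when p ≤ 1, so |x-z|^0.41 ≤ (|x-y| + |y-z|)^0.41 ≤ |x-y|^0.41 + |y-z|^0.41.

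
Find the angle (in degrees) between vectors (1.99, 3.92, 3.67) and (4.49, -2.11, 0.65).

With u = (1.99, 3.92, 3.67), v = (4.49, -2.11, 0.65):
u·v = 1.99·4.49 + 3.92·(-2.11) + 3.67·0.65 = 8.9351 + (-8.2712) + 2.3855 = 3.0494.
|u| = √(1.99² + 3.92² + 3.67²) = √(3.9601 + 15.3664 + 13.4689) = √32.7954, |v| = √(4.49² + (-2.11)² + 0.65²) = √(20.1601 + 4.4521 + 0.4225) = √25.0347.
cos θ = (u·v)/(|u||v|) = 3.0494/(√32.7954·√25.0347) ≈ 0.106423
θ = arccos(0.106423) ≈ 83.89°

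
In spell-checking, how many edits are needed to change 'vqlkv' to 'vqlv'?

Let D[i][j] be the edit distance between the first i characters of 'vqlkv' and the first j characters of 'vqlv', with D[i][0] = i, D[0][j] = j, and D[i][j] = D[i-1][j-1] if the characters match, else 1 + min(D[i-1][j], D[i][j-1], D[i-1][j-1]). Filling the table (rows: prefixes of 'vqlkv', columns: prefixes of 'vqlv'):
     ε  v  q  l  v
  ε  0  1  2  3  4
  v  1  0  1  2  3
  q  2  1  0  1  2
  l  3  2  1  0  1
  k  4  3  2  1  1
  v  5  4  3  2  1
The bottom-right entry gives D[5][4] = 1, so no sequence of fewer than 1 edit works. Backtracking through the table gives one optimal edit sequence (1 edit):
  vqlkv → vqlv (del k @4)
Edit distance = 1.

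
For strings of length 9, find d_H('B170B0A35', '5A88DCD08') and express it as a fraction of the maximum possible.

Differing positions: 1, 2, 3, 4, 5, 6, 7, 8, 9. Hamming distance = 9. The maximum possible Hamming distance for length-9 strings is 9, so d_H/9 = 9/9 = 1.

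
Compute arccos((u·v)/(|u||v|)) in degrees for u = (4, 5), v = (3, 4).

With u = (4, 5), v = (3, 4):
u·v = 4·3 + 5·4 = 12 + 20 = 32.
|u| = √(4² + 5²) = √41, |v| = √(3² + 4²) = √25, so |u||v| = √(41·25) = √1025.
cos θ = (u·v)/(|u||v|) = 32/√1025 ≈ 0.999512
θ = arccos(0.999512) ≈ 1.79°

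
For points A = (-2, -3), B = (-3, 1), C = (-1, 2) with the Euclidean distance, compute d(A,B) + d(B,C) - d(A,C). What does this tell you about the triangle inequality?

d(A,B) = √(1² + 4²) = √17 ≈ 4.1231, d(B,C) = √(2² + 1²) = √5 ≈ 2.2361, d(A,C) = √(1² + 5²) = √26 ≈ 5.099.
d(A,B) + d(B,C) - d(A,C) = 4.1231 + 2.2361 - 5.099 = 6.3592 - 5.099 = 1.2602 (to 4 decimal places). This is ≥ 0, so the triangle inequality holds for these points.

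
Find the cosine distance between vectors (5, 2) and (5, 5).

With u = (5, 2), v = (5, 5):
u·v = 5·5 + 2·5 = 25 + 10 = 35.
|u| = √(5² + 2²) = √29, |v| = √(5² + 5²) = √50, so |u||v| = √(29·50) = √1450.
cos θ = (u·v)/(|u||v|) = 35/√1450 ≈ 0.9191
Cosine distance = 1 - cos θ ≈ 1 - 0.9191 = 0.0809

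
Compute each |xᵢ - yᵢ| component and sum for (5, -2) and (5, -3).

Σ|x_i - y_i| = |5 - 5| + |-2 - (-3)| = 0 + 1 = 1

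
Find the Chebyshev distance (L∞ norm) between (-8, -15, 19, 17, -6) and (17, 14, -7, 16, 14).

max(|x_i - y_i|) = max(|-8 - 17|, |-15 - 14|, |19 - (-7)|, |17 - 16|, |-6 - 14|) = max(25, 29, 26, 1, 20) = 29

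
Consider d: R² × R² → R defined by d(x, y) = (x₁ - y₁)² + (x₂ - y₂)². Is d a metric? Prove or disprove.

No. The squared Euclidean distance fails the triangle inequality. Counterexample: x = (0, 0), y = (5, 2), z = (10, 4). d(x,z) = 10² + 4² = 116, but d(x,y) + d(y,z) = (5² + 2²) + (5² + 2²) = 29 + 29 = 58. Since 116 > 58, the triangle inequality is violated. (Note: √d, the ordinary Euclidean distance, IS a metric.)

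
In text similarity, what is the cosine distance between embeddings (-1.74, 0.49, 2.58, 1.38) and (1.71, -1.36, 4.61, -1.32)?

With u = (-1.74, 0.49, 2.58, 1.38), v = (1.71, -1.36, 4.61, -1.32):
u·v = (-1.74)·1.71 + 0.49·(-1.36) + 2.58·4.61 + 1.38·(-1.32) = (-2.9754) + (-0.6664) + 11.8938 + (-1.8216) = 6.4304.
|u| = √((-1.74)² + 0.49² + 2.58² + 1.38²) = √(3.0276 + 0.2401 + 6.6564 + 1.9044) = √11.8285, |v| = √(1.71² + (-1.36)² + 4.61² + (-1.32)²) = √(2.9241 + 1.8496 + 21.2521 + 1.7424) = √27.7682.
cos θ = (u·v)/(|u||v|) = 6.4304/(√11.8285·√27.7682) ≈ 0.3548
Cosine distance = 1 - cos θ ≈ 1 - 0.3548 = 0.6452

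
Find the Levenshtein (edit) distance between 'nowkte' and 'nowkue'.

Let D[i][j] be the edit distance between the first i characters of 'nowkte' and the first j characters of 'nowkue', with D[i][0] = i, D[0][j] = j, and D[i][j] = D[i-1][j-1] if the characters match, else 1 + min(D[i-1][j], D[i][j-1], D[i-1][j-1]). Filling the table (rows: prefixes of 'nowkte', columns: prefixes of 'nowkue'):
     ε  n  o  w  k  u  e
  ε  0  1  2  3  4  5  6
  n  1  0  1  2  3  4  5
  o  2  1  0  1  2  3  4
  w  3  2  1  0  1  2  3
  k  4  3  2  1  0  1  2
  t  5  4  3  2  1  1  2
  e  6  5  4  3  2  2  1
The bottom-right entry gives D[6][6] = 1, so no sequence of fewer than 1 edit works. Backtracking through the table gives one optimal edit sequence (1 edit):
  nowkte → nowkue (sub t→u @5)
Edit distance = 1.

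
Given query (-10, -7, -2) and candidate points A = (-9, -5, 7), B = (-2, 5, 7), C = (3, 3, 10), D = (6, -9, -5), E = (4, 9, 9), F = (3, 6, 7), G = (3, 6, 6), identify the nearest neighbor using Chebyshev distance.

Distances: d(A) = 9, d(B) = 12, d(C) = 13, d(D) = 16, d(E) = 16, d(F) = 13, d(G) = 13. Nearest: A = (-9, -5, 7) with distance 9.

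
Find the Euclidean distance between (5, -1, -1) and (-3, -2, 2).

√(Σ(x_i - y_i)²) = √((5 - (-3))² + (-1 - (-2))² + (-1 - 2)²)
= √(8² + 1² + (-3)²) = √(64 + 1 + 9) = √74 ≈ 8.6023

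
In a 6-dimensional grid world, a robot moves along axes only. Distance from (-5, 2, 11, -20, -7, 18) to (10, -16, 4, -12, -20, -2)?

Σ|x_i - y_i| = |-5 - 10| + |2 - (-16)| + |11 - 4| + |-20 - (-12)| + |-7 - (-20)| + |18 - (-2)| = 15 + 18 + 7 + 8 + 13 + 20 = 81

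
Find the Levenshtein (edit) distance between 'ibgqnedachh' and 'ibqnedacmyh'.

Let D[i][j] be the edit distance between the first i characters of 'ibgqnedachh' and the first j characters of 'ibqnedacmyh', with D[i][0] = i, D[0][j] = j, and D[i][j] = D[i-1][j-1] if the characters match, else 1 + min(D[i-1][j], D[i][j-1], D[i-1][j-1]). Filling the table (rows: prefixes of 'ibgqnedachh', columns: prefixes of 'ibqnedacmyh'):
     ε  i  b  q  n  e  d  a  c  m  y  h
  ε  0  1  2  3  4  5  6  7  8  9 10 11
  i  1  0  1  2  3  4  5  6  7  8  9 10
  b  2  1  0  1  2  3  4  5  6  7  8  9
  g  3  2  1  1  2  3  4  5  6  7  8  9
  q  4  3  2  1  2  3  4  5  6  7  8  9
  n  5  4  3  2  1  2  3  4  5  6  7  8
  e  6  5  4  3  2  1  2  3  4  5  6  7
  d  7  6  5  4  3  2  1  2  3  4  5  6
  a  8  7  6  5  4  3  2  1  2  3  4  5
  c  9  8  7  6  5  4  3  2  1  2  3  4
  h 10  9  8  7  6  5  4  3  2  2  3  3
  h 11 10  9  8  7  6  5  4  3  3  3  3
The bottom-right entry gives D[11][11] = 3, so no sequence of fewer than 3 edits works. Backtracking through the table gives one optimal edit sequence (3 edits):
  ibgqnedachh → ibqnedachh (del g @3)
  ibqnedachh → ibqnedacmhh (ins m @9)
  ibqnedacmhh → ibqnedacmyh (sub h→y @10)
Edit distance = 3.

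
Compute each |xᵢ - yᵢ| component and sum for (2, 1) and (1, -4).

Σ|x_i - y_i| = |2 - 1| + |1 - (-4)| = 1 + 5 = 6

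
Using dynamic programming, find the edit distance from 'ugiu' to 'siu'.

Let D[i][j] be the edit distance between the first i characters of 'ugiu' and the first j characters of 'siu', with D[i][0] = i, D[0][j] = j, and D[i][j] = D[i-1][j-1] if the characters match, else 1 + min(D[i-1][j], D[i][j-1], D[i-1][j-1]). Filling the table (rows: prefixes of 'ugiu', columns: prefixes of 'siu'):
     ε  s  i  u
  ε  0  1  2  3
  u  1  1  2  2
  g  2  2  2  3
  i  3  3  2  3
  u  4  4  3  2
The bottom-right entry gives D[4][3] = 2, so no sequence of fewer than 2 edits works. Backtracking through the table gives one optimal edit sequence (2 edits):
  ugiu → giu (del u @1)
  giu → siu (sub g→s @1)
Edit distance = 2.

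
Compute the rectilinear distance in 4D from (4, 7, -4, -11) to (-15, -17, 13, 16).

Σ|x_i - y_i| = |4 - (-15)| + |7 - (-17)| + |-4 - 13| + |-11 - 16| = 19 + 24 + 17 + 27 = 87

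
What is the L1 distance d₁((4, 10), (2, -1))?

Σ|x_i - y_i| = |4 - 2| + |10 - (-1)| = 2 + 11 = 13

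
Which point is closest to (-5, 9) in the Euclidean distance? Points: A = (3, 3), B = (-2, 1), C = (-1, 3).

Distances: d(A) = 10, d(B) ≈ 8.544, d(C) ≈ 7.2111. Nearest: C = (-1, 3) with distance 7.2111.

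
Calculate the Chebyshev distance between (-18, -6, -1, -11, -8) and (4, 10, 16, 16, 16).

max(|x_i - y_i|) = max(|-18 - 4|, |-6 - 10|, |-1 - 16|, |-11 - 16|, |-8 - 16|) = max(22, 16, 17, 27, 24) = 27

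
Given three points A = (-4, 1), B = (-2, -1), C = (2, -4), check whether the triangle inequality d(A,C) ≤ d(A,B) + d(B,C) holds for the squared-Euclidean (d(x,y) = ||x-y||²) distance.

d(A,B) = 2² + 2² = 8, d(B,C) = 4² + 3² = 25, d(A,C) = 6² + 5² = 61.
d(A,C) = 61 > 8 + 25 = 33. Triangle inequality is VIOLATED. (Squared-Euclidean is not a metric — this is a counterexample.)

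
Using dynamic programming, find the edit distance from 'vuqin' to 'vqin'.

Let D[i][j] be the edit distance between the first i characters of 'vuqin' and the first j characters of 'vqin', with D[i][0] = i, D[0][j] = j, and D[i][j] = D[i-1][j-1] if the characters match, else 1 + min(D[i-1][j], D[i][j-1], D[i-1][j-1]). Filling the table (rows: prefixes of 'vuqin', columns: prefixes of 'vqin'):
     ε  v  q  i  n
  ε  0  1  2  3  4
  v  1  0  1  2  3
  u  2  1  1  2  3
  q  3  2  1  2  3
  i  4  3  2  1  2
  n  5  4  3  2  1
The bottom-right entry gives D[5][4] = 1, so no sequence of fewer than 1 edit works. Backtracking through the table gives one optimal edit sequence (1 edit):
  vuqin → vqin (del u @2)
Edit distance = 1.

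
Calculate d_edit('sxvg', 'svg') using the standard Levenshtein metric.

Let D[i][j] be the edit distance between the first i characters of 'sxvg' and the first j characters of 'svg', with D[i][0] = i, D[0][j] = j, and D[i][j] = D[i-1][j-1] if the characters match, else 1 + min(D[i-1][j], D[i][j-1], D[i-1][j-1]). Filling the table (rows: prefixes of 'sxvg', columns: prefixes of 'svg'):
     ε  s  v  g
  ε  0  1  2  3
  s  1  0  1  2
  x  2  1  1  2
  v  3  2  1  2
  g  4  3  2  1
The bottom-right entry gives D[4][3] = 1, so no sequence of fewer than 1 edit works. Backtracking through the table gives one optimal edit sequence (1 edit):
  sxvg → svg (del x @2)
Edit distance = 1.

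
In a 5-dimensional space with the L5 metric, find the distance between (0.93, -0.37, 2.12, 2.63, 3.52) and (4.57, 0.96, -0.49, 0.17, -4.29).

(Σ|x_i - y_i|^5)^(1/5) = (|0.93 - 4.57|^5 + |-0.37 - 0.96|^5 + |2.12 - (-0.49)|^5 + |2.63 - 0.17|^5 + |3.52 - (-4.29)|^5)^(1/5)
= (3.64^5 + 1.33^5 + 2.61^5 + 2.46^5 + 7.81^5)^(1/5) ≈ (639.0089 + 4.1616 + 121.1163 + 90.0898 + 29057.2941)^(1/5) = (29911.6707)^(1/5) ≈ 7.8554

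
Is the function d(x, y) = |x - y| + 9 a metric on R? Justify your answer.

No. d fails identity of indiscernibles (specifically d(x,x) = 0): d(4, 4) = |4 - 4| + 9 = 0 + 9 = 9 ≠ 0.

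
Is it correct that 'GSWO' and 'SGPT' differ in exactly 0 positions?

Differing positions: 1, 2, 3, 4. Hamming distance = 4, so the claim that d_H = 0 is false.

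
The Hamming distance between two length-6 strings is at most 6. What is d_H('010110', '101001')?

Differing positions: 1, 2, 3, 4, 5, 6. Hamming distance = 6. The maximum possible Hamming distance for length-6 strings is 6, so d_H/6 = 6/6 = 1.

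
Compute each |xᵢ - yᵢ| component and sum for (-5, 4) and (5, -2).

Σ|x_i - y_i| = |-5 - 5| + |4 - (-2)| = 10 + 6 = 16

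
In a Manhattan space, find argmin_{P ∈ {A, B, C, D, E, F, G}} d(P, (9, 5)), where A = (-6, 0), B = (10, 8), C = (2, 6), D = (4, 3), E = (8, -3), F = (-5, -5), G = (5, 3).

Distances: d(A) = 20, d(B) = 4, d(C) = 8, d(D) = 7, d(E) = 9, d(F) = 24, d(G) = 6. Nearest: B = (10, 8) with distance 4.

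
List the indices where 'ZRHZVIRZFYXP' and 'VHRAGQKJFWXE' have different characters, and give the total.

Differing positions: 1, 2, 3, 4, 5, 6, 7, 8, 10, 12. Hamming distance = 10.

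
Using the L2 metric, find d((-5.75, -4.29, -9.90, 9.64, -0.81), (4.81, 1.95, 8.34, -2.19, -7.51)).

√(Σ(x_i - y_i)²) = √((-5.75 - 4.81)² + (-4.29 - 1.95)² + (-9.9 - 8.34)² + (9.64 - (-2.19))² + (-0.81 - (-7.51))²)
= √((-10.56)² + (-6.24)² + (-18.24)² + 11.83² + 6.7²) = √(111.5136 + 38.9376 + 332.6976 + 139.9489 + 44.89) = √667.9877 ≈ 25.8455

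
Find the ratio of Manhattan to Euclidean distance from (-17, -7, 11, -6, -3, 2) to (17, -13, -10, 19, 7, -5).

L1 = |-17 - 17| + |-7 - (-13)| + |11 - (-10)| + |-6 - 19| + |-3 - 7| + |2 - (-5)| = 34 + 6 + 21 + 25 + 10 + 7 = 103
L2 = √(34² + 6² + 21² + 25² + 10² + 7²) = √2407 ≈ 49.0612
L1 ≥ L2 always (equality iff movement is along one axis); L1 > L2 here.
Ratio L1/L2 = 103/√2407 ≈ 2.0994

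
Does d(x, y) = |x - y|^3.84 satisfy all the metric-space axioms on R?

No. d(x,y) = |x-y|^3.84 fails the triangle inequality since p = 3.84 > 1. Counterexample: x = -3, y = 9, z = 13. d(x,z) = |-3 - 13|^3.84 = 16^3.84 ≈ 42055.2998, but d(x,y) + d(y,z) = 12^3.84 + 4^3.84 ≈ 13933.3641 + 205.0739 = 14138.438. Since 42055.2998 > 14138.438, the triangle inequality is violated.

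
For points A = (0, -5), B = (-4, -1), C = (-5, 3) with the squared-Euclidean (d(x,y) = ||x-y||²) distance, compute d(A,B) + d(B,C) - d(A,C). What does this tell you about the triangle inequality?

d(A,B) = 4² + 4² = 32, d(B,C) = 1² + 4² = 17, d(A,C) = 5² + 8² = 89.
d(A,B) + d(B,C) - d(A,C) = 32 + 17 - 89 = 49 - 89 = -40. This is < 0, so the triangle inequality FAILS for these points (squared-Euclidean is not a metric).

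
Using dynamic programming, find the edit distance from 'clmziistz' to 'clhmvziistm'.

Let D[i][j] be the edit distance between the first i characters of 'clmziistz' and the first j characters of 'clhmvziistm', with D[i][0] = i, D[0][j] = j, and D[i][j] = D[i-1][j-1] if the characters match, else 1 + min(D[i-1][j], D[i][j-1], D[i-1][j-1]). Filling the table (rows: prefixes of 'clmziistz', columns: prefixes of 'clhmvziistm'):
     ε  c  l  h  m  v  z  i  i  s  t  m
  ε  0  1  2  3  4  5  6  7  8  9 10 11
  c  1  0  1  2  3  4  5  6  7  8  9 10
  l  2  1  0  1  2  3  4  5  6  7  8  9
  m  3  2  1  1  1  2  3  4  5  6  7  8
  z  4  3  2  2  2  2  2  3  4  5  6  7
  i  5  4  3  3  3  3  3  2  3  4  5  6
  i  6  5  4  4  4  4  4  3  2  3  4  5
  s  7  6  5  5  5  5  5  4  3  2  3  4
  t  8  7  6  6  6  6  6  5  4  3  2  3
  z  9  8  7  7  7  7  6  6  5  4  3  3
The bottom-right entry gives D[9][11] = 3, so no sequence of fewer than 3 edits works. Backtracking through the table gives one optimal edit sequence (3 edits):
  clmziistz → clhmziistz (ins h @3)
  clhmziistz → clhmvziistz (ins v @5)
  clhmvziistz → clhmvziistm (sub z→m @11)
Edit distance = 3.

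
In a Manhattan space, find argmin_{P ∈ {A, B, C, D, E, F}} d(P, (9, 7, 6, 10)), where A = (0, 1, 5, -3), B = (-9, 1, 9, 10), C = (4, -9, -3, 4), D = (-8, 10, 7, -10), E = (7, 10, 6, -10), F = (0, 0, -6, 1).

Distances: d(A) = 29, d(B) = 27, d(C) = 36, d(D) = 41, d(E) = 25, d(F) = 37. Nearest: E = (7, 10, 6, -10) with distance 25.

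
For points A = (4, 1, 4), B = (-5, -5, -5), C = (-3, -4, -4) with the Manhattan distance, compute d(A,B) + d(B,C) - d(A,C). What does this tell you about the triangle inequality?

d(A,B) = 9 + 6 + 9 = 24, d(B,C) = 2 + 1 + 1 = 4, d(A,C) = 7 + 5 + 8 = 20.
d(A,B) + d(B,C) - d(A,C) = 24 + 4 - 20 = 28 - 20 = 8. This is ≥ 0, so the triangle inequality holds for these points.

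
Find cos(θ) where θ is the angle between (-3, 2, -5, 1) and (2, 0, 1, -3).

With u = (-3, 2, -5, 1), v = (2, 0, 1, -3):
u·v = (-3)·2 + 2·0 + (-5)·1 + 1·(-3) = (-6) + 0 + (-5) + (-3) = -14.
|u| = √((-3)² + 2² + (-5)² + 1²) = √39, |v| = √(2² + 0² + 1² + (-3)²) = √14, so |u||v| = √(39·14) = √546.
cos θ = (u·v)/(|u||v|) = -14/√546 ≈ -0.5991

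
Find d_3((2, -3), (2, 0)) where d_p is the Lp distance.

(Σ|x_i - y_i|^3)^(1/3) = (|2 - 2|^3 + |-3 - 0|^3)^(1/3)
= (0^3 + 3^3)^(1/3) = (0 + 27)^(1/3) = (27)^(1/3) = 3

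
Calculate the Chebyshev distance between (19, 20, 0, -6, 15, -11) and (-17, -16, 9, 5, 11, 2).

max(|x_i - y_i|) = max(|19 - (-17)|, |20 - (-16)|, |0 - 9|, |-6 - 5|, |15 - 11|, |-11 - 2|) = max(36, 36, 9, 11, 4, 13) = 36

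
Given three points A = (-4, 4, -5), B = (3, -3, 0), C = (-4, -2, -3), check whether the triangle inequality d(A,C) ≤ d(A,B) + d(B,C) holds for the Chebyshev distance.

d(A,B) = max(7, 7, 5) = 7, d(B,C) = max(7, 1, 3) = 7, d(A,C) = max(0, 6, 2) = 6.
d(A,C) = 6 ≤ 7 + 7 = 14. Triangle inequality is satisfied.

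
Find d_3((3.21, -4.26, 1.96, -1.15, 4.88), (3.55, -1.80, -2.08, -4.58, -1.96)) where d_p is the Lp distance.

(Σ|x_i - y_i|^3)^(1/3) = (|3.21 - 3.55|^3 + |-4.26 - (-1.8)|^3 + |1.96 - (-2.08)|^3 + |-1.15 - (-4.58)|^3 + |4.88 - (-1.96)|^3)^(1/3)
= (0.34^3 + 2.46^3 + 4.04^3 + 3.43^3 + 6.84^3)^(1/3) ≈ (0.0393 + 14.8869 + 65.9393 + 40.3536 + 320.0135)^(1/3) = (441.2326)^(1/3) ≈ 7.613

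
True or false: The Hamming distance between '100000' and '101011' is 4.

Differing positions: 3, 5, 6. Hamming distance = 3, so the claim that d_H = 4 is false.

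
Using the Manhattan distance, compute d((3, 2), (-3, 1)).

Σ|x_i - y_i| = |3 - (-3)| + |2 - 1| = 6 + 1 = 7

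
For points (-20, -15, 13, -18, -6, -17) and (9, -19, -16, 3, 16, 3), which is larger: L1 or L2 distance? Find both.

L1 = |-20 - 9| + |-15 - (-19)| + |13 - (-16)| + |-18 - 3| + |-6 - 16| + |-17 - 3| = 29 + 4 + 29 + 21 + 22 + 20 = 125
L2 = √(29² + 4² + 29² + 21² + 22² + 20²) = √3023 ≈ 54.9818
L1 ≥ L2 always (equality iff movement is along one axis); L1 > L2 here.
Ratio L1/L2 = 125/√3023 ≈ 2.2735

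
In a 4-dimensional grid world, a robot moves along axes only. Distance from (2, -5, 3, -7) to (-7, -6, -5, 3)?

Σ|x_i - y_i| = |2 - (-7)| + |-5 - (-6)| + |3 - (-5)| + |-7 - 3| = 9 + 1 + 8 + 10 = 28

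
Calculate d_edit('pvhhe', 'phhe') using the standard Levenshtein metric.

Let D[i][j] be the edit distance between the first i characters of 'pvhhe' and the first j characters of 'phhe', with D[i][0] = i, D[0][j] = j, and D[i][j] = D[i-1][j-1] if the characters match, else 1 + min(D[i-1][j], D[i][j-1], D[i-1][j-1]). Filling the table (rows: prefixes of 'pvhhe', columns: prefixes of 'phhe'):
     ε  p  h  h  e
  ε  0  1  2  3  4
  p  1  0  1  2  3
  v  2  1  1  2  3
  h  3  2  1  1  2
  h  4  3  2  1  2
  e  5  4  3  2  1
The bottom-right entry gives D[5][4] = 1, so no sequence of fewer than 1 edit works. Backtracking through the table gives one optimal edit sequence (1 edit):
  pvhhe → phhe (del v @2)
Edit distance = 1.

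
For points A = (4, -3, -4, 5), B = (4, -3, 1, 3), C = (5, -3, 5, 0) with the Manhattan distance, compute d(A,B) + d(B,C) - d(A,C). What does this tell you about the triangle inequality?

d(A,B) = 0 + 0 + 5 + 2 = 7, d(B,C) = 1 + 0 + 4 + 3 = 8, d(A,C) = 1 + 0 + 9 + 5 = 15.
d(A,B) + d(B,C) - d(A,C) = 7 + 8 - 15 = 15 - 15 = 0. This is ≥ 0, so the triangle inequality holds for these points.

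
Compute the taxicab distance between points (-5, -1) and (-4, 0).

Σ|x_i - y_i| = |-5 - (-4)| + |-1 - 0| = 1 + 1 = 2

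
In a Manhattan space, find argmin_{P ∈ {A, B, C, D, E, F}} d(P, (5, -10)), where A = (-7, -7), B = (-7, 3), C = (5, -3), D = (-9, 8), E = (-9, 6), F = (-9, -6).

Distances: d(A) = 15, d(B) = 25, d(C) = 7, d(D) = 32, d(E) = 30, d(F) = 18. Nearest: C = (5, -3) with distance 7.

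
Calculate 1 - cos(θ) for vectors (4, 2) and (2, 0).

With u = (4, 2), v = (2, 0):
u·v = 4·2 + 2·0 = 8 + 0 = 8.
|u| = √(4² + 2²) = √20, |v| = √(2² + 0²) = √4, so |u||v| = √(20·4) = √80.
cos θ = (u·v)/(|u||v|) = 8/√80 ≈ 0.8944
Cosine distance = 1 - cos θ ≈ 1 - 0.8944 = 0.1056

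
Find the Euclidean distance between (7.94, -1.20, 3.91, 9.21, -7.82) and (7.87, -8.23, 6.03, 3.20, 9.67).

√(Σ(x_i - y_i)²) = √((7.94 - 7.87)² + (-1.2 - (-8.23))² + (3.91 - 6.03)² + (9.21 - 3.2)² + (-7.82 - 9.67)²)
= √(0.07² + 7.03² + (-2.12)² + 6.01² + (-17.49)²) = √(0.0049 + 49.4209 + 4.4944 + 36.1201 + 305.9001) = √395.9404 ≈ 19.8983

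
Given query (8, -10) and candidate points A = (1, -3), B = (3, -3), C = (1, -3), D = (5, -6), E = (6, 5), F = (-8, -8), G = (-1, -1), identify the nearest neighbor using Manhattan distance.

Distances: d(A) = 14, d(B) = 12, d(C) = 14, d(D) = 7, d(E) = 17, d(F) = 18, d(G) = 18. Nearest: D = (5, -6) with distance 7.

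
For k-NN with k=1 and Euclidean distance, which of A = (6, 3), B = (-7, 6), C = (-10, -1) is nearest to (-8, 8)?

Distances: d(A) ≈ 14.8661, d(B) ≈ 2.2361, d(C) ≈ 9.2195. Nearest: B = (-7, 6) with distance 2.2361.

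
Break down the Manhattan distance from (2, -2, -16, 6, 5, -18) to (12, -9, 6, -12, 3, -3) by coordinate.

Σ|x_i - y_i| = |2 - 12| + |-2 - (-9)| + |-16 - 6| + |6 - (-12)| + |5 - 3| + |-18 - (-3)| = 10 + 7 + 22 + 18 + 2 + 15 = 74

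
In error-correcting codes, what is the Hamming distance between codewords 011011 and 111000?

Differing positions: 1, 5, 6. Hamming distance = 3.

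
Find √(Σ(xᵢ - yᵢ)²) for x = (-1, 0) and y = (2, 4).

√(Σ(x_i - y_i)²) = √((-1 - 2)² + (0 - 4)²)
= √((-3)² + (-4)²) = √(9 + 16) = √25 = 5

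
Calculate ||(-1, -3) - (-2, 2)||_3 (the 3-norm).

(Σ|x_i - y_i|^3)^(1/3) = (|-1 - (-2)|^3 + |-3 - 2|^3)^(1/3)
= (1^3 + 5^3)^(1/3) = (1 + 125)^(1/3) = (126)^(1/3) ≈ 5.0133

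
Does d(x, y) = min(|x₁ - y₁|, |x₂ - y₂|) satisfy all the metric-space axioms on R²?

No. d fails identity of indiscernibles: take x = (-5, 0) and y = (-5, 2). Then d(x,y) = min(|-5 - (-5)|, |0 - 2|) = min(0, 2) = 0, yet x ≠ y.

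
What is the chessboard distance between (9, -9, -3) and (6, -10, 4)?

max(|x_i - y_i|) = max(|9 - 6|, |-9 - (-10)|, |-3 - 4|) = max(3, 1, 7) = 7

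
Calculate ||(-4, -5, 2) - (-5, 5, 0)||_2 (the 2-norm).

(Σ|x_i - y_i|^2)^(1/2) = (|-4 - (-5)|^2 + |-5 - 5|^2 + |2 - 0|^2)^(1/2)
= (1^2 + 10^2 + 2^2)^(1/2) = (1 + 100 + 4)^(1/2) = (105)^(1/2) ≈ 10.247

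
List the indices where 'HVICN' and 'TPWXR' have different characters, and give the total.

Differing positions: 1, 2, 3, 4, 5. Hamming distance = 5.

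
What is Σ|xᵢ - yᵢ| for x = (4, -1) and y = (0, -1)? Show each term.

Σ|x_i - y_i| = |4 - 0| + |-1 - (-1)| = 4 + 0 = 4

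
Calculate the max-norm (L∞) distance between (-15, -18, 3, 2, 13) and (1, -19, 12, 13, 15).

max(|x_i - y_i|) = max(|-15 - 1|, |-18 - (-19)|, |3 - 12|, |2 - 13|, |13 - 15|) = max(16, 1, 9, 11, 2) = 16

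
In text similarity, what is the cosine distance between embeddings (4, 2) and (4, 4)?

With u = (4, 2), v = (4, 4):
u·v = 4·4 + 2·4 = 16 + 8 = 24.
|u| = √(4² + 2²) = √20, |v| = √(4² + 4²) = √32, so |u||v| = √(20·32) = √640.
cos θ = (u·v)/(|u||v|) = 24/√640 ≈ 0.9487
Cosine distance = 1 - cos θ ≈ 1 - 0.9487 = 0.0513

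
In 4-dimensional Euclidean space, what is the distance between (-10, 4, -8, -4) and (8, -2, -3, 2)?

√(Σ(x_i - y_i)²) = √((-10 - 8)² + (4 - (-2))² + (-8 - (-3))² + (-4 - 2)²)
= √((-18)² + 6² + (-5)² + (-6)²) = √(324 + 36 + 25 + 36) = √421 ≈ 20.5183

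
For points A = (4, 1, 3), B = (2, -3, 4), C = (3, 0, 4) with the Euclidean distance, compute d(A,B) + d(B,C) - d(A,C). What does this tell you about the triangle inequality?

d(A,B) = √(2² + 4² + 1²) = √21 ≈ 4.5826, d(B,C) = √(1² + 3² + 0²) = √10 ≈ 3.1623, d(A,C) = √(1² + 1² + 1²) = √3 ≈ 1.7321.
d(A,B) + d(B,C) - d(A,C) = 4.5826 + 3.1623 - 1.7321 = 7.7449 - 1.7321 = 6.0128 (to 4 decimal places). This is ≥ 0, so the triangle inequality holds for these points.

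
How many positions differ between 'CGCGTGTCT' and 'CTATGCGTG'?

Differing positions: 2, 3, 4, 5, 6, 7, 8, 9. Hamming distance = 8.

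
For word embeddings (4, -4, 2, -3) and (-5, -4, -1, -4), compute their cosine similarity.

With u = (4, -4, 2, -3), v = (-5, -4, -1, -4):
u·v = 4·(-5) + (-4)·(-4) + 2·(-1) + (-3)·(-4) = (-20) + 16 + (-2) + 12 = 6.
|u| = √(4² + (-4)² + 2² + (-3)²) = √45, |v| = √((-5)² + (-4)² + (-1)² + (-4)²) = √58, so |u||v| = √(45·58) = √2610.
cos θ = (u·v)/(|u||v|) = 6/√2610 ≈ 0.1174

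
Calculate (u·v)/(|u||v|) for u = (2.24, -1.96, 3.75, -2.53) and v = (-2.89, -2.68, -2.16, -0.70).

With u = (2.24, -1.96, 3.75, -2.53), v = (-2.89, -2.68, -2.16, -0.70):
u·v = 2.24·(-2.89) + (-1.96)·(-2.68) + 3.75·(-2.16) + (-2.53)·(-0.7) = (-6.4736) + 5.2528 + (-8.1) + 1.771 = -7.5498.
|u| = √(2.24² + (-1.96)² + 3.75² + (-2.53)²) = √(5.0176 + 3.8416 + 14.0625 + 6.4009) = √29.3226, |v| = √((-2.89)² + (-2.68)² + (-2.16)² + (-0.7)²) = √(8.3521 + 7.1824 + 4.6656 + 0.49) = √20.6901.
cos θ = (u·v)/(|u||v|) = -7.5498/(√29.3226·√20.6901) ≈ -0.3065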